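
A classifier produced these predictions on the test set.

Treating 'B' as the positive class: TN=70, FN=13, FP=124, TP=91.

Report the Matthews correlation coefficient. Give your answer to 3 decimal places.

MCC = (TP·TN − FP·FN) / √((TP+FP)(TP+FN)(TN+FP)(TN+FN))
Numerator = 91·70 − 124·13 = 4758
Denominator = √(215·104·194·83) = √360040720 = 18974.7390
MCC = 4758 / 18974.7390 = 0.251

0.251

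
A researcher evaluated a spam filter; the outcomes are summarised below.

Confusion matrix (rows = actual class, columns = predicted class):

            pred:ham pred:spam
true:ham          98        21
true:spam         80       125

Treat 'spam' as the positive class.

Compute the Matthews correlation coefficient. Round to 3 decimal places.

0.420

MCC = (TP·TN − FP·FN) / √((TP+FP)(TP+FN)(TN+FP)(TN+FN))
Numerator = 125·98 − 21·80 = 10570
Denominator = √(146·205·119·178) = √633977260 = 25178.9051
MCC = 10570 / 25178.9051 = 0.420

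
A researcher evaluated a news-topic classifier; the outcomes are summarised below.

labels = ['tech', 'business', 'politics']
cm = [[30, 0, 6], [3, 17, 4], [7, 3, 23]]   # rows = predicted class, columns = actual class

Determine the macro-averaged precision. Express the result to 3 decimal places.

0.746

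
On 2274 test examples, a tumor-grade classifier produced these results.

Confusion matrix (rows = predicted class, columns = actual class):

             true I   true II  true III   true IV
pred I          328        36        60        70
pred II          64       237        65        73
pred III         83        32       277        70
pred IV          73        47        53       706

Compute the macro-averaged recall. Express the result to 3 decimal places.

0.662

Per-class recall (TP/(TP+FN)):
  I: TP=328, FN=64+83+73=220 → 328/548 = 0.5985
  II: TP=237, FN=36+32+47=115 → 237/352 = 0.6733
  III: TP=277, FN=60+65+53=178 → 277/455 = 0.6088
  IV: TP=706, FN=70+73+70=213 → 706/919 = 0.7682
Macro-recall = mean = (0.5985 + 0.6733 + 0.6088 + 0.7682) / 4 = 0.662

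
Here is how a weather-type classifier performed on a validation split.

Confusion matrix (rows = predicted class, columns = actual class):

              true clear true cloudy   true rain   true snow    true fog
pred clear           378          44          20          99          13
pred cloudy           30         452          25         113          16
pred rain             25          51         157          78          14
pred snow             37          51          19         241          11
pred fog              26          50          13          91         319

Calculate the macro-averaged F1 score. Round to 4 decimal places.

Per-class F1 score (2·TP/(2·TP+FP+FN)):
  clear: TP=378, FP=44+20+99+13=176, FN=30+25+37+26=118 → 756/1050 = 0.72000
  cloudy: TP=452, FP=30+25+113+16=184, FN=44+51+51+50=196 → 904/1284 = 0.70405
  rain: TP=157, FP=25+51+78+14=168, FN=20+25+19+13=77 → 314/559 = 0.56172
  snow: TP=241, FP=37+51+19+11=118, FN=99+113+78+91=381 → 482/981 = 0.49134
  fog: TP=319, FP=26+50+13+91=180, FN=13+16+14+11=54 → 638/872 = 0.73165
Macro-F1 score = mean = (0.72000 + 0.70405 + 0.56172 + 0.49134 + 0.73165) / 5 = 0.6418

0.6418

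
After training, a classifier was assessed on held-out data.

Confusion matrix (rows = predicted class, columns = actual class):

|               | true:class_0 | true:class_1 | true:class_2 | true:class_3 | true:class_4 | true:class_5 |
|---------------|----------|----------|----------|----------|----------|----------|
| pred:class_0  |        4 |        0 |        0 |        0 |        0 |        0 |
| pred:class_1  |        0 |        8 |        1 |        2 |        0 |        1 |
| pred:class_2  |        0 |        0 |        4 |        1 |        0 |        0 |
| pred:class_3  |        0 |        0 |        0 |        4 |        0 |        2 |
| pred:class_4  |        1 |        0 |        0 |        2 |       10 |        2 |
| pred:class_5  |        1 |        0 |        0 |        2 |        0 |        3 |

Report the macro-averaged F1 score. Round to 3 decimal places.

0.683

Per-class F1 score (2·TP/(2·TP+FP+FN)):
  class_0: TP=4, FP=0+0+0+0+0=0, FN=0+0+0+1+1=2 → 8/10 = 0.8000
  class_1: TP=8, FP=0+1+2+0+1=4, FN=0+0+0+0+0=0 → 16/20 = 0.8000
  class_2: TP=4, FP=0+0+1+0+0=1, FN=0+1+0+0+0=1 → 8/10 = 0.8000
  class_3: TP=4, FP=0+0+0+0+2=2, FN=0+2+1+2+2=7 → 8/17 = 0.4706
  class_4: TP=10, FP=1+0+0+2+2=5, FN=0+0+0+0+0=0 → 20/25 = 0.8000
  class_5: TP=3, FP=1+0+0+2+0=3, FN=0+1+0+2+2=5 → 6/14 = 0.4286
Macro-F1 score = mean = (0.8000 + 0.8000 + 0.8000 + 0.4706 + 0.8000 + 0.4286) / 6 = 0.683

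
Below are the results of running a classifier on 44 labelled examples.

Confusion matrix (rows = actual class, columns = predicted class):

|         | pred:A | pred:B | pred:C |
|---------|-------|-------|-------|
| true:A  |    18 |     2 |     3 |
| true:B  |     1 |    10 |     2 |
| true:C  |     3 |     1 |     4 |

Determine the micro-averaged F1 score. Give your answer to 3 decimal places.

0.727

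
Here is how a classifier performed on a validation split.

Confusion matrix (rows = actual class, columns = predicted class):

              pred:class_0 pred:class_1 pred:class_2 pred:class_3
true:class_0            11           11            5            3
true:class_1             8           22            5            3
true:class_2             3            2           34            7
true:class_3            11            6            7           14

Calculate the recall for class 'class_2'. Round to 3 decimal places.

recall = TP/(TP+FN).
class_2: TP=34, FN=3+2+7=12 → 34/46 = 0.7391

0.739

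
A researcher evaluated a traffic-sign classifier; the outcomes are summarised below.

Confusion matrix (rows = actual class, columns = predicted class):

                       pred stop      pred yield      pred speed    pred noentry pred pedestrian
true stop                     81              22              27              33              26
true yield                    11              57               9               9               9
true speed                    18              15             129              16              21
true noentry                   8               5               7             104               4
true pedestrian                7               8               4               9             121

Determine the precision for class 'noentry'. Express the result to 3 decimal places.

Treat 'noentry' as positive and all other classes as negative.
precision = TP/(TP+FP).
noentry: TP=104, FP=33+9+16+9=67 → 104/171 = 0.6082

0.608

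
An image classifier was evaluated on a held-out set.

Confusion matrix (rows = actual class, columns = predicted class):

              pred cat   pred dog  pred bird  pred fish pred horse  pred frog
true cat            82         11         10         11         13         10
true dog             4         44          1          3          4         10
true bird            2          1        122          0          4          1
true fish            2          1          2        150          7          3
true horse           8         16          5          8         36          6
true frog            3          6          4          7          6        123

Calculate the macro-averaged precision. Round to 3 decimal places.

Per-class precision (TP/(TP+FP)):
  cat: TP=82, FP=4+2+2+8+3=19 → 82/101 = 0.8119
  dog: TP=44, FP=11+1+1+16+6=35 → 44/79 = 0.5570
  bird: TP=122, FP=10+1+2+5+4=22 → 122/144 = 0.8472
  fish: TP=150, FP=11+3+0+8+7=29 → 150/179 = 0.8380
  horse: TP=36, FP=13+4+4+7+6=34 → 36/70 = 0.5143
  frog: TP=123, FP=10+10+1+3+6=30 → 123/153 = 0.8039
Macro-precision = mean = (0.8119 + 0.5570 + 0.8472 + 0.8380 + 0.5143 + 0.8039) / 6 = 0.729

0.729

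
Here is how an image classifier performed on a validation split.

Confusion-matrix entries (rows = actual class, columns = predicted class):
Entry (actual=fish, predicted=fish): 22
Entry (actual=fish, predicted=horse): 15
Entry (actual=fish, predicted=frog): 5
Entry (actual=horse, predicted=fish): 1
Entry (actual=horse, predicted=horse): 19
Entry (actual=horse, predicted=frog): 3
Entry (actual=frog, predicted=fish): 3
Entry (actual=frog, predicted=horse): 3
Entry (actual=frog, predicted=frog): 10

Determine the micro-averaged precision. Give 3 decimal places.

0.630

Micro-averaging pools counts across classes: ΣTP=51, ΣFP=30, ΣFN=30.
Micro-precision = TP/(TP+FP) on pooled counts = 0.630 (equals overall accuracy in single-label multiclass).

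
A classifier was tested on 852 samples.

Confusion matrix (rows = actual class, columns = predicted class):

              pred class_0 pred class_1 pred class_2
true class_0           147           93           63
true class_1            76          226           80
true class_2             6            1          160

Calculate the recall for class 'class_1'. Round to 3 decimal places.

0.592

One-vs-rest for 'class_1': TP = diagonal; FP = other classes predicted 'class_1'; FN = 'class_1' predicted as other.
recall = TP/(TP+FN).
class_1: TP=226, FN=76+80=156 → 226/382 = 0.5916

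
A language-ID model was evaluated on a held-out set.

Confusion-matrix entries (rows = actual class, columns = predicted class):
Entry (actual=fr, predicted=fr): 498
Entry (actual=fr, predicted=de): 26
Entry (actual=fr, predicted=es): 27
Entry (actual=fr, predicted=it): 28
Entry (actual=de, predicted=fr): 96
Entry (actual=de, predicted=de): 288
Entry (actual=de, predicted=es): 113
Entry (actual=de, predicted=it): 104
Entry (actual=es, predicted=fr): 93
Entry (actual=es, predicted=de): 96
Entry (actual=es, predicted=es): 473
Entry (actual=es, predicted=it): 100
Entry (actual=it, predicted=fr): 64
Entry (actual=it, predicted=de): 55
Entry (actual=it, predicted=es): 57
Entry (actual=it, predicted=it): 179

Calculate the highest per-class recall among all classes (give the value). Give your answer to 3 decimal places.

Per-class recall (TP/(TP+FN)):
  fr: TP=498, FN=26+27+28=81 → 498/579 = 0.8601
  de: TP=288, FN=96+113+104=313 → 288/601 = 0.4792
  es: TP=473, FN=93+96+100=289 → 473/762 = 0.6207
  it: TP=179, FN=64+55+57=176 → 179/355 = 0.5042
Highest is class 'fr' with recall = 0.860.

0.860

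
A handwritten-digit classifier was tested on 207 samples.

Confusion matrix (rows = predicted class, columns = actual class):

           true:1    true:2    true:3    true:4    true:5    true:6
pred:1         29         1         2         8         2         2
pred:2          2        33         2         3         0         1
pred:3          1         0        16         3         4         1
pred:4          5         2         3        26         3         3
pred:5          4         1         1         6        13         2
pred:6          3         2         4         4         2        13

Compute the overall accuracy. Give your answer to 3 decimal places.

Accuracy = trace / total = (29+33+16+26+13+13=130) / 207 = 130/207 = 0.628

0.628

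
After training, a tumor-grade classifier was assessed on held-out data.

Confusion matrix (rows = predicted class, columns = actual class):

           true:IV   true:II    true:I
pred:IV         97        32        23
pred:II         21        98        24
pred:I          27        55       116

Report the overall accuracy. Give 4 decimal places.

0.6308

Accuracy = trace / total = (97+98+116=311) / 493 = 311/493 = 0.6308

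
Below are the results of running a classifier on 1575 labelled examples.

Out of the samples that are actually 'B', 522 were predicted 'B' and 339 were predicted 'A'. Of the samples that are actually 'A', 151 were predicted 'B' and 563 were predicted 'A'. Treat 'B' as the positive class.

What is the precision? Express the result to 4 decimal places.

0.7756

Precision = TP/(TP+FP) = 522/(522+151) = 522/673 = 0.7756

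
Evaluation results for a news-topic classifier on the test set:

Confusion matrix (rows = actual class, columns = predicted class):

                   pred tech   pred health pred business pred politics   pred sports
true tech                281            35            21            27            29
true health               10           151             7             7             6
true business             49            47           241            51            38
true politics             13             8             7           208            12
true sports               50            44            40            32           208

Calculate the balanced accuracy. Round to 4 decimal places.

0.7020

Balanced accuracy = mean of per-class recall.
  tech: recall = 281/393 = 0.71501
  health: recall = 151/181 = 0.83425
  business: recall = 241/426 = 0.56573
  politics: recall = 208/248 = 0.83871
  sports: recall = 208/374 = 0.55615
Mean = (0.71501 + 0.83425 + 0.56573 + 0.83871 + 0.55615) / 5 = 0.7020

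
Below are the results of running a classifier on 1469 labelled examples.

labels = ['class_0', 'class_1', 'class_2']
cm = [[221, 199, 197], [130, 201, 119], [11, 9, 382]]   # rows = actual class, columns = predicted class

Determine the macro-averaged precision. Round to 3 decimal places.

0.550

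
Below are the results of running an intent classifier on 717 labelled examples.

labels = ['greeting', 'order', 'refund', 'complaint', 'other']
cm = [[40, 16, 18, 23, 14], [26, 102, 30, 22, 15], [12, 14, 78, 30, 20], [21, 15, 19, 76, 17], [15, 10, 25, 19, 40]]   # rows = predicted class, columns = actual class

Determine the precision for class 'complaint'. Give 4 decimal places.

0.5135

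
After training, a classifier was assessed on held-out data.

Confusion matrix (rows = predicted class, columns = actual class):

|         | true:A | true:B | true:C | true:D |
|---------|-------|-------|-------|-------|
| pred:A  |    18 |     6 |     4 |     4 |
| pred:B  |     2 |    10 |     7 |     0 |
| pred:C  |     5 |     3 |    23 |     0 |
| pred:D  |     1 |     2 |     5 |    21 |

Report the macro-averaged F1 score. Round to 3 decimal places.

Per-class F1 score (2·TP/(2·TP+FP+FN)):
  A: TP=18, FP=6+4+4=14, FN=2+5+1=8 → 36/58 = 0.6207
  B: TP=10, FP=2+7+0=9, FN=6+3+2=11 → 20/40 = 0.5000
  C: TP=23, FP=5+3+0=8, FN=4+7+5=16 → 46/70 = 0.6571
  D: TP=21, FP=1+2+5=8, FN=4+0+0=4 → 42/54 = 0.7778
Macro-F1 score = mean = (0.6207 + 0.5000 + 0.6571 + 0.7778) / 4 = 0.639

0.639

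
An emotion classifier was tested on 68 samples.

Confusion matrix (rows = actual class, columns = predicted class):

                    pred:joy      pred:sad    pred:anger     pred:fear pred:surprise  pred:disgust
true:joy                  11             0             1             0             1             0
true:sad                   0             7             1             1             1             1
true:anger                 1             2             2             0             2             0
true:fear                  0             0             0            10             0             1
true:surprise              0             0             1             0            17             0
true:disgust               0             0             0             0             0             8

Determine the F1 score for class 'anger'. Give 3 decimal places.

0.333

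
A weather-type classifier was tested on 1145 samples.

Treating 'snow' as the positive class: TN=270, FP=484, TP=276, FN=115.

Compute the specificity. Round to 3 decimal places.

0.358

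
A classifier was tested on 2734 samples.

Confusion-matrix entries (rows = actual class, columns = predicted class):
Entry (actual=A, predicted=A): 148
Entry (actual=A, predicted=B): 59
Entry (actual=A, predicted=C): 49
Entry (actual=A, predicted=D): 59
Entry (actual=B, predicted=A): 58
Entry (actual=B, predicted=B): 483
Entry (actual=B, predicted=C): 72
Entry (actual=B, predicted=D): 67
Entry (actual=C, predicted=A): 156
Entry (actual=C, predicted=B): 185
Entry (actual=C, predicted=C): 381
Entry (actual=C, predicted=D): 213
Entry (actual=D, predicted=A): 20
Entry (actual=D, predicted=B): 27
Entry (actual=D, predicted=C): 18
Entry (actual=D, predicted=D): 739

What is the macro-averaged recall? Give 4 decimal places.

0.6267

Per-class recall (TP/(TP+FN)):
  A: TP=148, FN=59+49+59=167 → 148/315 = 0.46984
  B: TP=483, FN=58+72+67=197 → 483/680 = 0.71029
  C: TP=381, FN=156+185+213=554 → 381/935 = 0.40749
  D: TP=739, FN=20+27+18=65 → 739/804 = 0.91915
Macro-recall = mean = (0.46984 + 0.71029 + 0.40749 + 0.91915) / 4 = 0.6267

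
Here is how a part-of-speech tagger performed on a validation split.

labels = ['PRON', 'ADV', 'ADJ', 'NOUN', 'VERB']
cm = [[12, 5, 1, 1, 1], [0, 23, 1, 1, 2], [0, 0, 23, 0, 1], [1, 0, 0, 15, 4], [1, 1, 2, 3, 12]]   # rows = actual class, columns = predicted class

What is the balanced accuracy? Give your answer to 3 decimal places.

Balanced accuracy = mean of per-class recall.
  PRON: recall = 12/20 = 0.6000
  ADV: recall = 23/27 = 0.8519
  ADJ: recall = 23/24 = 0.9583
  NOUN: recall = 15/20 = 0.7500
  VERB: recall = 12/19 = 0.6316
Mean = (0.6000 + 0.8519 + 0.9583 + 0.7500 + 0.6316) / 5 = 0.758

0.758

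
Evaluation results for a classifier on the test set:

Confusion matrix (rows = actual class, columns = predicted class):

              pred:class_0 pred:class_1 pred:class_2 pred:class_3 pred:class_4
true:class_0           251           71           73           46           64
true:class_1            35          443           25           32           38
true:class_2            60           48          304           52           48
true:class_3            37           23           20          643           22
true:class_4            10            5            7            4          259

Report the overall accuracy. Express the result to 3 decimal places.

Accuracy = trace / total = (251+443+304+643+259=1900) / 2620 = 1900/2620 = 0.725

0.725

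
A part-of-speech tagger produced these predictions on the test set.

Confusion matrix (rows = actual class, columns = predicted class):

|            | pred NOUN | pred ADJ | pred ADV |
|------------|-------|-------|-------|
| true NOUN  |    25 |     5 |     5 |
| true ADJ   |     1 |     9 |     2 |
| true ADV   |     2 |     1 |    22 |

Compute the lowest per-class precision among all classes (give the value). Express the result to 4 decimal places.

Per-class precision (TP/(TP+FP)):
  NOUN: TP=25, FP=1+2=3 → 25/28 = 0.89286
  ADJ: TP=9, FP=5+1=6 → 9/15 = 0.60000
  ADV: TP=22, FP=5+2=7 → 22/29 = 0.75862
Lowest is class 'ADJ' with precision = 0.6000.

0.6000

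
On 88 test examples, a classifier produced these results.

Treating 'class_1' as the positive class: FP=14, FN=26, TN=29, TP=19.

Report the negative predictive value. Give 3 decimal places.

NPV = TN/(TN+FN) = 29/(29+26) = 0.527

0.527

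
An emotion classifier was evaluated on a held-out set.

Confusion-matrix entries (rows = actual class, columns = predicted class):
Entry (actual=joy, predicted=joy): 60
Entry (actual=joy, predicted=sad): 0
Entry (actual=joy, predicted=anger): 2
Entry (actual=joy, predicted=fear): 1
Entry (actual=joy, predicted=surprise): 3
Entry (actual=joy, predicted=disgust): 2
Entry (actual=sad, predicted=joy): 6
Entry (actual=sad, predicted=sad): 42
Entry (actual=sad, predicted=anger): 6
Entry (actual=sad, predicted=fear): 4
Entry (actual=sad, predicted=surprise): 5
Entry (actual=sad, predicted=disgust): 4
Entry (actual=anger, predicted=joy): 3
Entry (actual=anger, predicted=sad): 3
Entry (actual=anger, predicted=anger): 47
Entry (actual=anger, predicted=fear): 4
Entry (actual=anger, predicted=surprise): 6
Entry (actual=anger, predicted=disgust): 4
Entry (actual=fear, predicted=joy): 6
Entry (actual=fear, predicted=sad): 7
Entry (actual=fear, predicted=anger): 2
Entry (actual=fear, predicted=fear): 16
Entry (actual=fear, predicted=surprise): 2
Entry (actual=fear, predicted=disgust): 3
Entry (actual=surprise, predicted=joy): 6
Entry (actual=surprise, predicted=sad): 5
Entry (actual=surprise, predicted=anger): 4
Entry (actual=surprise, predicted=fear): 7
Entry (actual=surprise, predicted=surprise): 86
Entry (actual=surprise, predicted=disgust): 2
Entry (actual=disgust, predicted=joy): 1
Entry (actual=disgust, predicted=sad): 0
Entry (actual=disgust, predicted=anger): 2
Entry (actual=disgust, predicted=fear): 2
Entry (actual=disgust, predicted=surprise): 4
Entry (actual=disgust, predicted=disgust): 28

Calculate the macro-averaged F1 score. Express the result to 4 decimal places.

0.6923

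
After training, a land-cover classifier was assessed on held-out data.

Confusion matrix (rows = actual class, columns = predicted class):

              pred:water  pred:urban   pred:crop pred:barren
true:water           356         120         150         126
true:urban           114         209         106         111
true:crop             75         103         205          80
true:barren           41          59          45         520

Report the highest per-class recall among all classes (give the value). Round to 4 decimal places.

0.7820

Per-class recall (TP/(TP+FN)):
  water: TP=356, FN=120+150+126=396 → 356/752 = 0.47340
  urban: TP=209, FN=114+106+111=331 → 209/540 = 0.38704
  crop: TP=205, FN=75+103+80=258 → 205/463 = 0.44276
  barren: TP=520, FN=41+59+45=145 → 520/665 = 0.78195
Highest is class 'barren' with recall = 0.7820.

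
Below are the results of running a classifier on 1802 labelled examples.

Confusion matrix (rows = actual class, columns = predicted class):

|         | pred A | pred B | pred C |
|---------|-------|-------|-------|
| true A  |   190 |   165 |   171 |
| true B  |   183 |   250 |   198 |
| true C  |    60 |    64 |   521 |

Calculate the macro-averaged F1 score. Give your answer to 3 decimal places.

Per-class F1 score (2·TP/(2·TP+FP+FN)):
  A: TP=190, FP=183+60=243, FN=165+171=336 → 380/959 = 0.3962
  B: TP=250, FP=165+64=229, FN=183+198=381 → 500/1110 = 0.4505
  C: TP=521, FP=171+198=369, FN=60+64=124 → 1042/1535 = 0.6788
Macro-F1 score = mean = (0.3962 + 0.4505 + 0.6788) / 3 = 0.509

0.509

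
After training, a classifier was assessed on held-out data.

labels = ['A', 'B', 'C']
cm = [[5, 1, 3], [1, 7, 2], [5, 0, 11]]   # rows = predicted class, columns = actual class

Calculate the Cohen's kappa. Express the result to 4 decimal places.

0.4684

Observed agreement pₒ = trace/N = 23/35 = 0.65714
Expected agreement pₑ = Σ (rowᵢ·colᵢ)/N² = (11·9 + 8·10 + 16·16)/35² = 0.35510
κ = (pₒ − pₑ)/(1 − pₑ) = (0.65714 − 0.35510)/(1 − 0.35510) = 0.4684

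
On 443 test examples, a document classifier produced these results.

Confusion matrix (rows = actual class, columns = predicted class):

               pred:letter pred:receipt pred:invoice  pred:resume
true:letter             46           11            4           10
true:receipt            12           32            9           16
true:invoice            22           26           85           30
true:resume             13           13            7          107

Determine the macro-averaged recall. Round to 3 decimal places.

0.599

Per-class recall (TP/(TP+FN)):
  letter: TP=46, FN=11+4+10=25 → 46/71 = 0.6479
  receipt: TP=32, FN=12+9+16=37 → 32/69 = 0.4638
  invoice: TP=85, FN=22+26+30=78 → 85/163 = 0.5215
  resume: TP=107, FN=13+13+7=33 → 107/140 = 0.7643
Macro-recall = mean = (0.6479 + 0.4638 + 0.5215 + 0.7643) / 4 = 0.599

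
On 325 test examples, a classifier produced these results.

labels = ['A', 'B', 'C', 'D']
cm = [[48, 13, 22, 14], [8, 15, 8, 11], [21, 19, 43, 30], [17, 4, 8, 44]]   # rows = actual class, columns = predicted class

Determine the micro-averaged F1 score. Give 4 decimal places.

0.4615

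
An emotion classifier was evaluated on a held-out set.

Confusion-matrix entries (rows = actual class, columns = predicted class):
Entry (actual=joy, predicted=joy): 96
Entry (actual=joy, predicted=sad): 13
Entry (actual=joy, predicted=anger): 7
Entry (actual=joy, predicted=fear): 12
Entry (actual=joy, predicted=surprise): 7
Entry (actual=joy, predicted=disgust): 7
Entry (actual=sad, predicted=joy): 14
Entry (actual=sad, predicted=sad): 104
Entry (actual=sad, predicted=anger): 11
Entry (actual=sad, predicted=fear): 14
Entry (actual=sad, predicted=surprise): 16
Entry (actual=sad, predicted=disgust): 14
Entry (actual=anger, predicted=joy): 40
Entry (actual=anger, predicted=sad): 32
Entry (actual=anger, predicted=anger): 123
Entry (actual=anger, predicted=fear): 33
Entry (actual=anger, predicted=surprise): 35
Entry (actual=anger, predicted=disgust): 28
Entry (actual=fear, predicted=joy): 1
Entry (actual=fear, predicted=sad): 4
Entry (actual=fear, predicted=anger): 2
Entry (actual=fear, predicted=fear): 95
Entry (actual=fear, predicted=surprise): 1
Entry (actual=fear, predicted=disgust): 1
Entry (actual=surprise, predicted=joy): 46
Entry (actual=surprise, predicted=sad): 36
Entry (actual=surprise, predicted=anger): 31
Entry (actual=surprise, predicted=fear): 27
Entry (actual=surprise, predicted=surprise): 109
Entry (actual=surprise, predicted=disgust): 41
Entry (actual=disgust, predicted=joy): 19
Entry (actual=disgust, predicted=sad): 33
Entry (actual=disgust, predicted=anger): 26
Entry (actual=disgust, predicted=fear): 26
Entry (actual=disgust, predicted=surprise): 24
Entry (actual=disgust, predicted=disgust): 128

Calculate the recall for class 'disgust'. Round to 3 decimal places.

0.500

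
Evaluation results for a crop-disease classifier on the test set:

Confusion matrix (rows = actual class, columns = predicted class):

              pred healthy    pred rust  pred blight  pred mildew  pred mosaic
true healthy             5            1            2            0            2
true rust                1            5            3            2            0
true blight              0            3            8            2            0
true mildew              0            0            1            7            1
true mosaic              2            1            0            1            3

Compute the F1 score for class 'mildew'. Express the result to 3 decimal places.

Take TP from the diagonal, FP from the rest of the 'mildew' prediction marginal, FN from the rest of the 'mildew' actual marginal.
F1 score = 2·TP/(2·TP+FP+FN).
mildew: TP=7, FP=0+2+2+1=5, FN=0+0+1+1=2 → 14/21 = 0.6667

0.667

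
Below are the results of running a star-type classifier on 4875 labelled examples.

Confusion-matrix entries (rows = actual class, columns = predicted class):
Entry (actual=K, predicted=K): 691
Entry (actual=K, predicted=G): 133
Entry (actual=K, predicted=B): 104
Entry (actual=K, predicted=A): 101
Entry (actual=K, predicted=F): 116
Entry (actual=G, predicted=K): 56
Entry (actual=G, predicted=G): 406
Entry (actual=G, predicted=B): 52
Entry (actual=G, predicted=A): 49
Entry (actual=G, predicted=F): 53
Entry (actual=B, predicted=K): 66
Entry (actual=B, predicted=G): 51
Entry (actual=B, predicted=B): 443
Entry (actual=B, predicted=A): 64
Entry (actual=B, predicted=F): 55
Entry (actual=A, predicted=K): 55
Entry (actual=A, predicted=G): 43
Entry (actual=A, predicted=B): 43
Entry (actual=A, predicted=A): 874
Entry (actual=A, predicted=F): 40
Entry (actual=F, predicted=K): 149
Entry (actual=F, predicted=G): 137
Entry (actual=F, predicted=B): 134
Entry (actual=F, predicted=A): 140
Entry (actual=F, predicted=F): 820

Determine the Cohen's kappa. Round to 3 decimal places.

Observed agreement pₒ = trace/N = 3234/4875 = 0.6634
Expected agreement pₑ = Σ (rowᵢ·colᵢ)/N² = (1145·1017 + 616·770 + 679·776 + 1055·1228 + 1380·1084)/4875² = 0.2086
κ = (pₒ − pₑ)/(1 − pₑ) = (0.6634 − 0.2086)/(1 − 0.2086) = 0.575

0.575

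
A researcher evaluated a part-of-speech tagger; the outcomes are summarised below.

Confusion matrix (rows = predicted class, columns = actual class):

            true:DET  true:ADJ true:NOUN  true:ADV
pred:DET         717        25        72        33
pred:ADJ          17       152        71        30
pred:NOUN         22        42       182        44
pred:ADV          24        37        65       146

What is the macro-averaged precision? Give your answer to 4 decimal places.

Per-class precision (TP/(TP+FP)):
  DET: TP=717, FP=25+72+33=130 → 717/847 = 0.84652
  ADJ: TP=152, FP=17+71+30=118 → 152/270 = 0.56296
  NOUN: TP=182, FP=22+42+44=108 → 182/290 = 0.62759
  ADV: TP=146, FP=24+37+65=126 → 146/272 = 0.53676
Macro-precision = mean = (0.84652 + 0.56296 + 0.62759 + 0.53676) / 4 = 0.6435

0.6435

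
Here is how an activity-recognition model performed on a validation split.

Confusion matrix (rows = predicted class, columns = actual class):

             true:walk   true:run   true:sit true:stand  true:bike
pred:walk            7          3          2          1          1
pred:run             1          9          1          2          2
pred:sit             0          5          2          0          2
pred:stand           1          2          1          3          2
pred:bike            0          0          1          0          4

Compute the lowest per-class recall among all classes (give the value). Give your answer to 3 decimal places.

Per-class recall (TP/(TP+FN)):
  walk: TP=7, FN=1+0+1+0=2 → 7/9 = 0.7778
  run: TP=9, FN=3+5+2+0=10 → 9/19 = 0.4737
  sit: TP=2, FN=2+1+1+1=5 → 2/7 = 0.2857
  stand: TP=3, FN=1+2+0+0=3 → 3/6 = 0.5000
  bike: TP=4, FN=1+2+2+2=7 → 4/11 = 0.3636
Lowest is class 'sit' with recall = 0.286.

0.286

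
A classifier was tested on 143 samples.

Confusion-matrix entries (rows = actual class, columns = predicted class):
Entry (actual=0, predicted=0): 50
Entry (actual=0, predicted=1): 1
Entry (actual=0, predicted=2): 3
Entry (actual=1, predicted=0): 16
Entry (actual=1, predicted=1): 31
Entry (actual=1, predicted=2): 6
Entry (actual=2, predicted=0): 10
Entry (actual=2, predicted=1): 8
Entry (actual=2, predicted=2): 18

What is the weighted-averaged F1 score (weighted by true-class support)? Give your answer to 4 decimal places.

Per-class F1 score (2·TP/(2·TP+FP+FN)):
  0: TP=50, FP=16+10=26, FN=1+3=4 → 100/130 = 0.76923
  1: TP=31, FP=1+8=9, FN=16+6=22 → 62/93 = 0.66667
  2: TP=18, FP=3+6=9, FN=10+8=18 → 36/63 = 0.57143
Weighted-F1 score = Σ (supportᵢ/N)·F1 scoreᵢ with N=143: (54/143)·0.76923 + (53/143)·0.66667 + (36/143)·0.57143 = 0.6814

0.6814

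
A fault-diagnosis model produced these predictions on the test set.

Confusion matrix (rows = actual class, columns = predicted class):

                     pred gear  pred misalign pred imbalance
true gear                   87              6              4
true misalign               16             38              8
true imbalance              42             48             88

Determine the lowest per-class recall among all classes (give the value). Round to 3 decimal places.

Per-class recall (TP/(TP+FN)):
  gear: TP=87, FN=6+4=10 → 87/97 = 0.8969
  misalign: TP=38, FN=16+8=24 → 38/62 = 0.6129
  imbalance: TP=88, FN=42+48=90 → 88/178 = 0.4944
Lowest is class 'imbalance' with recall = 0.494.

0.494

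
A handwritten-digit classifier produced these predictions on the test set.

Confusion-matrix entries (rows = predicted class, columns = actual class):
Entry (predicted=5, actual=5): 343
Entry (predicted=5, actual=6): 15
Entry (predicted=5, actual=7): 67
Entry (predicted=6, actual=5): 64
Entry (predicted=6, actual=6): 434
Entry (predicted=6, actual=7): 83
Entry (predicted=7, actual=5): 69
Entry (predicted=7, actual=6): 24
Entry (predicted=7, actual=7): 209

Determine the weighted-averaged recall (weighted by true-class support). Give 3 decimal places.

Per-class recall (TP/(TP+FN)):
  5: TP=343, FN=64+69=133 → 343/476 = 0.7206
  6: TP=434, FN=15+24=39 → 434/473 = 0.9175
  7: TP=209, FN=67+83=150 → 209/359 = 0.5822
Weighted-recall = Σ (supportᵢ/N)·recallᵢ with N=1308: (476/1308)·0.7206 + (473/1308)·0.9175 + (359/1308)·0.5822 = 0.754

0.754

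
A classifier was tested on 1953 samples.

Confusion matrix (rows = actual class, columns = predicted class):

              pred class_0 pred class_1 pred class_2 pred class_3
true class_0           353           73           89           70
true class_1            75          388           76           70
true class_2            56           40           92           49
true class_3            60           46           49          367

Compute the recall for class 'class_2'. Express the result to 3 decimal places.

recall = TP/(TP+FN).
class_2: TP=92, FN=56+40+49=145 → 92/237 = 0.3882

0.388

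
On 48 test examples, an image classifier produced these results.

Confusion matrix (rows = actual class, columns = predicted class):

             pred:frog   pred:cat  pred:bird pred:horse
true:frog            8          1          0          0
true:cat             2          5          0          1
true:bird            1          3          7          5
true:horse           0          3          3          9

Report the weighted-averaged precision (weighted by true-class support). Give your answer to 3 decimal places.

0.627

Per-class precision (TP/(TP+FP)):
  frog: TP=8, FP=2+1+0=3 → 8/11 = 0.7273
  cat: TP=5, FP=1+3+3=7 → 5/12 = 0.4167
  bird: TP=7, FP=0+0+3=3 → 7/10 = 0.7000
  horse: TP=9, FP=0+1+5=6 → 9/15 = 0.6000
Weighted-precision = Σ (supportᵢ/N)·precisionᵢ with N=48: (9/48)·0.7273 + (8/48)·0.4167 + (16/48)·0.7000 + (15/48)·0.6000 = 0.627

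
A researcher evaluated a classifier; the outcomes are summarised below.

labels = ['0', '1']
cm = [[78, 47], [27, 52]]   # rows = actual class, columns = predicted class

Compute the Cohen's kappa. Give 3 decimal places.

0.270

Observed agreement pₒ = trace/N = 130/204 = 0.6373
Expected agreement pₑ = Σ (rowᵢ·colᵢ)/N² = (125·105 + 79·99)/204² = 0.5033
κ = (pₒ − pₑ)/(1 − pₑ) = (0.6373 − 0.5033)/(1 − 0.5033) = 0.270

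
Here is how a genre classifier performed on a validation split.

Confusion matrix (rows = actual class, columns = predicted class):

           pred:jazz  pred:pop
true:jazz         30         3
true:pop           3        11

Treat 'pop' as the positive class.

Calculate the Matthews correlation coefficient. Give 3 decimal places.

MCC = (TP·TN − FP·FN) / √((TP+FP)(TP+FN)(TN+FP)(TN+FN))
Numerator = 11·30 − 3·3 = 321
Denominator = √(14·14·33·33) = √213444 = 462.0000
MCC = 321 / 462.0000 = 0.695

0.695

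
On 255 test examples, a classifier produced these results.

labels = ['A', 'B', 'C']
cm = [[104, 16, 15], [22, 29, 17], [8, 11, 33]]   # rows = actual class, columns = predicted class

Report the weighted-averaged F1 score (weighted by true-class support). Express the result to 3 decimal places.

0.649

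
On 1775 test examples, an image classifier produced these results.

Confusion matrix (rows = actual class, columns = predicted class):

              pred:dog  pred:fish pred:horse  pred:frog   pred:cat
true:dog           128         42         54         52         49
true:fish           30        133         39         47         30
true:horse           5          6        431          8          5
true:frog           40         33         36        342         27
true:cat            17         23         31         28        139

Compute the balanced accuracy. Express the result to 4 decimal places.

0.6235

Balanced accuracy = mean of per-class recall.
  dog: recall = 128/325 = 0.39385
  fish: recall = 133/279 = 0.47670
  horse: recall = 431/455 = 0.94725
  frog: recall = 342/478 = 0.71548
  cat: recall = 139/238 = 0.58403
Mean = (0.39385 + 0.47670 + 0.94725 + 0.71548 + 0.58403) / 5 = 0.6235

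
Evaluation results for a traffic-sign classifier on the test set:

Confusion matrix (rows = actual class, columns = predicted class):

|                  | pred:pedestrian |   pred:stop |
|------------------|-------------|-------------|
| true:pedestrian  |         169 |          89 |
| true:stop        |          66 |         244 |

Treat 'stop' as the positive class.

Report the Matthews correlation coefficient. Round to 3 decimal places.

MCC = (TP·TN − FP·FN) / √((TP+FP)(TP+FN)(TN+FP)(TN+FN))
Numerator = 244·169 − 89·66 = 35362
Denominator = √(333·310·258·235) = √6258834900 = 79112.7986
MCC = 35362 / 79112.7986 = 0.447

0.447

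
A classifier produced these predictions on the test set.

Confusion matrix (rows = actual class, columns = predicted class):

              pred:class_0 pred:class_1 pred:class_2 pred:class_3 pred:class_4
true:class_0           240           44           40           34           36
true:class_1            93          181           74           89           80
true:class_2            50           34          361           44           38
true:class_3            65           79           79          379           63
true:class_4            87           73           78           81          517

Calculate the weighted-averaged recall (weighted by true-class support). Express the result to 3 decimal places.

Per-class recall (TP/(TP+FN)):
  class_0: TP=240, FN=44+40+34+36=154 → 240/394 = 0.6091
  class_1: TP=181, FN=93+74+89+80=336 → 181/517 = 0.3501
  class_2: TP=361, FN=50+34+44+38=166 → 361/527 = 0.6850
  class_3: TP=379, FN=65+79+79+63=286 → 379/665 = 0.5699
  class_4: TP=517, FN=87+73+78+81=319 → 517/836 = 0.6184
Weighted-recall = Σ (supportᵢ/N)·recallᵢ with N=2939: (394/2939)·0.6091 + (517/2939)·0.3501 + (527/2939)·0.6850 + (665/2939)·0.5699 + (836/2939)·0.6184 = 0.571

0.571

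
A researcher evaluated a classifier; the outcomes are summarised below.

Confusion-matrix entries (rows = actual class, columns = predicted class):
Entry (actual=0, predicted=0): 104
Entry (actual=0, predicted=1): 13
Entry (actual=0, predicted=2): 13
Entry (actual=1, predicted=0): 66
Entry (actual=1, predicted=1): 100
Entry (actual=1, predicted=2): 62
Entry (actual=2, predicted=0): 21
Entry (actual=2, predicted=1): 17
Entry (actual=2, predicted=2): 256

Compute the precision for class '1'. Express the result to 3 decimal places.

One-vs-rest for '1': TP = diagonal; FP = other classes predicted '1'; FN = '1' predicted as other.
precision = TP/(TP+FP).
1: TP=100, FP=13+17=30 → 100/130 = 0.7692

0.769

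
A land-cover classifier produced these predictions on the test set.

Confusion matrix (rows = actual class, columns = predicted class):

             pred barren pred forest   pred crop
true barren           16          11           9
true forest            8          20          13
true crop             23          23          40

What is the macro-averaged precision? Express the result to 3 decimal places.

Per-class precision (TP/(TP+FP)):
  barren: TP=16, FP=8+23=31 → 16/47 = 0.3404
  forest: TP=20, FP=11+23=34 → 20/54 = 0.3704
  crop: TP=40, FP=9+13=22 → 40/62 = 0.6452
Macro-precision = mean = (0.3404 + 0.3704 + 0.6452) / 3 = 0.452

0.452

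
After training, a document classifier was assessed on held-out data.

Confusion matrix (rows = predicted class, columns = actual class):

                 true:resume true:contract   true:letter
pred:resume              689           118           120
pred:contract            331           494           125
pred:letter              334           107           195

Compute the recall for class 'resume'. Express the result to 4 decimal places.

recall = TP/(TP+FN).
resume: TP=689, FN=331+334=665 → 689/1354 = 0.50886

0.5089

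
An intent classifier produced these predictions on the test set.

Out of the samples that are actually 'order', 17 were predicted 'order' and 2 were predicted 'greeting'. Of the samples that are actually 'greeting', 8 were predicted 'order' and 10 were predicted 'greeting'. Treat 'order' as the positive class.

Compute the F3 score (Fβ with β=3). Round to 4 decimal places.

0.8673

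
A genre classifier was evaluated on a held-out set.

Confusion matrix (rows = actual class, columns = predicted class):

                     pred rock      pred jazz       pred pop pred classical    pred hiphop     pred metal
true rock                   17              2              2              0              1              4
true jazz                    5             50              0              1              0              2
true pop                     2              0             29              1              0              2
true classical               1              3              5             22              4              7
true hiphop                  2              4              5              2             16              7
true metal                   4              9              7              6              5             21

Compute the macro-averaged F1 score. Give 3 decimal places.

Per-class F1 score (2·TP/(2·TP+FP+FN)):
  rock: TP=17, FP=5+2+1+2+4=14, FN=2+2+0+1+4=9 → 34/57 = 0.5965
  jazz: TP=50, FP=2+0+3+4+9=18, FN=5+0+1+0+2=8 → 100/126 = 0.7937
  pop: TP=29, FP=2+0+5+5+7=19, FN=2+0+1+0+2=5 → 58/82 = 0.7073
  classical: TP=22, FP=0+1+1+2+6=10, FN=1+3+5+4+7=20 → 44/74 = 0.5946
  hiphop: TP=16, FP=1+0+0+4+5=10, FN=2+4+5+2+7=20 → 32/62 = 0.5161
  metal: TP=21, FP=4+2+2+7+7=22, FN=4+9+7+6+5=31 → 42/95 = 0.4421
Macro-F1 score = mean = (0.5965 + 0.7937 + 0.7073 + 0.5946 + 0.5161 + 0.4421) / 6 = 0.608

0.608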